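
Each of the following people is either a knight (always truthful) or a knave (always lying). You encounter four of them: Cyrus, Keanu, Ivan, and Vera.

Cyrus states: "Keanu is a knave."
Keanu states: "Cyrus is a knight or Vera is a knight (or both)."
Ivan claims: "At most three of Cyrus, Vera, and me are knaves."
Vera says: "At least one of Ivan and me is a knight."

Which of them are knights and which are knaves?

Cyrus: knave, Keanu: knight, Ivan: knight, Vera: knight

Regardless of anyone's role, Ivan's statement is true, so Ivan is a knight.
With that fixed, Vera's statement is true, so Vera is a knight.
With that fixed, Keanu's statement is true, so Keanu is a knight.
With that fixed, Cyrus's statement is false, so Cyrus is a knave.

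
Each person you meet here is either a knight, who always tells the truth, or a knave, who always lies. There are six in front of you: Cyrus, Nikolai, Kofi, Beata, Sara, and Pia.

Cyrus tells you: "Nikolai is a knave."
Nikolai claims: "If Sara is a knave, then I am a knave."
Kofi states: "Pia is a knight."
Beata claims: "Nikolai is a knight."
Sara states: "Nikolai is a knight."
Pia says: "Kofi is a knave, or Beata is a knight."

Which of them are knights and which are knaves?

Cyrus: knave, Nikolai: knight, Kofi: knight, Beata: knight, Sara: knight, Pia: knight

Consider Cyrus. Suppose Cyrus is a knight.
Then no assignment of the remaining roles makes every statement match its speaker's type — contradiction.
So Cyrus is a knave.
Consider Nikolai. Suppose Nikolai is a knave.
Then Cyrus's statement comes out true, contradicting Cyrus being a knave.
So Nikolai is a knight.
With that fixed, Beata's statement is true, so Beata is a knight.
With that fixed, Sara's statement is true, so Sara is a knight.
With that fixed, Pia's statement is true, so Pia is a knight.
With that fixed, Kofi's statement is true, so Kofi is a knight.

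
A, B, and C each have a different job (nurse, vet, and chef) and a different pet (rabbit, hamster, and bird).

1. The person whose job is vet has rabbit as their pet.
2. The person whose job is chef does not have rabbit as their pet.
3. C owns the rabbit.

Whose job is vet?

With clues 1–3, A and B are impossible for the one with job vet.
That leaves C.

C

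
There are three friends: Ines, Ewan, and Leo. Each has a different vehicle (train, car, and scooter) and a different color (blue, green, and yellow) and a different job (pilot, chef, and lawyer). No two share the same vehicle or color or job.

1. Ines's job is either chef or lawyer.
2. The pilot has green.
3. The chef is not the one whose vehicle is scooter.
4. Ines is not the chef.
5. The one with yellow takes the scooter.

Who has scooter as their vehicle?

With clues 1–5, Ewan and Leo are impossible for the one with vehicle scooter.
That leaves Ines.

Ines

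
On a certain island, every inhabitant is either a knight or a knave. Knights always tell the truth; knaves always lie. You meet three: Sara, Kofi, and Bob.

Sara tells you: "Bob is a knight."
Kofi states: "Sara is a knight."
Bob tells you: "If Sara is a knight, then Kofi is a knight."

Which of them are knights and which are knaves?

Consider Sara. Suppose Sara is a knave.
Then no assignment of the remaining roles makes every statement match its speaker's type — contradiction.
So Sara is a knight.
With that fixed, Kofi's statement is true, so Kofi is a knight.
With that fixed, Bob's statement is true, so Bob is a knight.

Sara: knight, Kofi: knight, Bob: knight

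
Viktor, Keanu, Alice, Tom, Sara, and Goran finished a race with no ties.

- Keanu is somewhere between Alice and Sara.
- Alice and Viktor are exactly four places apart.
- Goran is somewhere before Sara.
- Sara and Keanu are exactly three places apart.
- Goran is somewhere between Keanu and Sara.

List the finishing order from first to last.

Alice, Tom, Keanu, Goran, Viktor, Sara

From clue 1: Keanu is in {2,3,4,5}.
From clues 1–2: Viktor is in {1,2,5,6}.
From clues 1–4: Alice → place 1, Keanu → place 3, Viktor → place 5, Sara → place 6.
From clues 1–5: Tom → place 2, Goran → place 4.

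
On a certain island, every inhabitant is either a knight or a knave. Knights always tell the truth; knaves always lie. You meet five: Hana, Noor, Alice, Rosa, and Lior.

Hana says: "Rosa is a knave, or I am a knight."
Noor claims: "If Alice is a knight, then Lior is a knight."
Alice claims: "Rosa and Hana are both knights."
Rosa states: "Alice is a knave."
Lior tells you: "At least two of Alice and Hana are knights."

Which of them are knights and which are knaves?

Consider Hana. Suppose Hana is a knight.
Then no assignment of the remaining roles makes every statement match its speaker's type — contradiction.
So Hana is a knave.
With that fixed, Alice's statement is false, so Alice is a knave.
With that fixed, Rosa's statement is true, so Rosa is a knight.
With that fixed, Lior's statement is false, so Lior is a knave.
With that fixed, Noor's statement is true, so Noor is a knight.

Hana: knave, Noor: knight, Alice: knave, Rosa: knight, Lior: knave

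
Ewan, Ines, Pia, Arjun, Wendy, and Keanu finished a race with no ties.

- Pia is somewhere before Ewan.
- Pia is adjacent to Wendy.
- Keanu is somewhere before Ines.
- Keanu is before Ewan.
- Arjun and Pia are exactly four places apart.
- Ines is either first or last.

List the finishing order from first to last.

Pia, Wendy, Keanu, Ewan, Arjun, Ines

From clue 1: Ewan is in {2,3,4,5,6}.
From clues 1–2: Ewan is in {3,4,5,6}.
From clues 1–4: Ewan is in {4,5,6}.
From clues 1–6: Pia → place 1, Wendy → place 2, Keanu → place 3, Ewan → place 4, Arjun → place 5, Ines → place 6.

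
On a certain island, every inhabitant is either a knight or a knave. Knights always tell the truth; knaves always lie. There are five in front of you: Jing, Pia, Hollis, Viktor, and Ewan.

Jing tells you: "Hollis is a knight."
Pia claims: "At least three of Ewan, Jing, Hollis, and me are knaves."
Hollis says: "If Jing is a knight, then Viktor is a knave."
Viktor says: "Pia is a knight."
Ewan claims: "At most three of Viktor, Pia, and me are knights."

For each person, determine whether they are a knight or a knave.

Regardless of anyone's role, Ewan's statement is true, so Ewan is a knight.
Consider Jing. Suppose Jing is a knave.
Then no assignment of the remaining roles makes every statement match its speaker's type — contradiction.
So Jing is a knight.
With that fixed, Pia's statement is false, so Pia is a knave.
With that fixed, Viktor's statement is false, so Viktor is a knave.
With that fixed, Hollis's statement is true, so Hollis is a knight.

Jing: knight, Pia: knave, Hollis: knight, Viktor: knave, Ewan: knight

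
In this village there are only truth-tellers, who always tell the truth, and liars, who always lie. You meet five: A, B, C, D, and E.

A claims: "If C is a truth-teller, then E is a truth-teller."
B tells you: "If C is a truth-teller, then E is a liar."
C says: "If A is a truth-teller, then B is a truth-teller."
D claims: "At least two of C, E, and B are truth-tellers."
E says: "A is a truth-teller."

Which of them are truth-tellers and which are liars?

A: liar, B: truth-teller, C: truth-teller, D: truth-teller, E: liar

Consider A. Suppose A is a truth-teller.
Then no assignment of the remaining roles makes every statement match its speaker's type — contradiction.
So A is a liar.
With that fixed, C's statement is true, so C is a truth-teller.
With that fixed, E's statement is false, so E is a liar.
With that fixed, B's statement is true, so B is a truth-teller.
With that fixed, D's statement is true, so D is a truth-teller.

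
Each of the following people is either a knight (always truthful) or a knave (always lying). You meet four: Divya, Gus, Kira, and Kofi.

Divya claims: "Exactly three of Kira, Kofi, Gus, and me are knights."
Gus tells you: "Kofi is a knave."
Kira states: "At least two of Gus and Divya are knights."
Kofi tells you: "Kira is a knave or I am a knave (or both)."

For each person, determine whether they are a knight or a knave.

Divya: knave, Gus: knave, Kira: knave, Kofi: knight

Consider Divya. Suppose Divya is a knight.
Then no assignment of the remaining roles makes every statement match its speaker's type — contradiction.
So Divya is a knave.
With that fixed, Kira's statement is false, so Kira is a knave.
With that fixed, Kofi's statement is true, so Kofi is a knight.
With that fixed, Gus's statement is false, so Gus is a knave.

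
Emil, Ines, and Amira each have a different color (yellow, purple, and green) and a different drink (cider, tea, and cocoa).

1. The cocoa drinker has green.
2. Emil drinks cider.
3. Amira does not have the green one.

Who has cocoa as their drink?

With clues 1–2, Emil is impossible for the one with drink cocoa.
With clues 1–3, Amira is impossible for the one with drink cocoa.
That leaves Ines.

Ines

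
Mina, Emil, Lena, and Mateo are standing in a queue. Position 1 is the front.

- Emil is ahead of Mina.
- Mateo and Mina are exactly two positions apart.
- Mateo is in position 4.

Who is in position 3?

Lena

With clues 1–2, Mateo is ruled out for position 3.
With clues 1–3, Emil and Mina are ruled out for position 3.
So position 3 is Lena.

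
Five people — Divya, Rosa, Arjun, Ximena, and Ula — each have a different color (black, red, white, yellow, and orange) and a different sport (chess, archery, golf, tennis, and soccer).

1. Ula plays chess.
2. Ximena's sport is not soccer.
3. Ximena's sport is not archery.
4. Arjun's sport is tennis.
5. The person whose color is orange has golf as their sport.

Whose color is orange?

With clues 1–5, Arjun, Divya, Rosa, and Ula are impossible for the one with color orange.
That leaves Ximena.

Ximena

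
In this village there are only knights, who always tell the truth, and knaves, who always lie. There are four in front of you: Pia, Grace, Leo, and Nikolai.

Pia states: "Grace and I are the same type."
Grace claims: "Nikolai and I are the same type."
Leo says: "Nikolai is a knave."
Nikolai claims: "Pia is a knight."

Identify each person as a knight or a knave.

Pia: knight, Grace: knight, Leo: knave, Nikolai: knight

Consider Pia. Suppose Pia is a knave.
Then no assignment of the remaining roles makes every statement match its speaker's type — contradiction.
So Pia is a knight.
With that fixed, Nikolai's statement is true, so Nikolai is a knight.
With that fixed, Leo's statement is false, so Leo is a knave.
Consider Grace. Suppose Grace is a knave.
Then Pia's statement comes out false, contradicting Pia being a knight.
So Grace is a knight.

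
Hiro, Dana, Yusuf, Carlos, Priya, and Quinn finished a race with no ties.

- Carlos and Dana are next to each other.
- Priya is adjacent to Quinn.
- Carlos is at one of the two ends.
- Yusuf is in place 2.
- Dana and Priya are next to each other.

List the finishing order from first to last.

From clues 1–3: Dana is in {2,5}.
From clues 1–4: Hiro → place 1, Yusuf → place 2, Dana → place 5, Carlos → place 6.
From clues 1–5: Quinn → place 3, Priya → place 4.

Hiro, Yusuf, Quinn, Priya, Dana, Carlos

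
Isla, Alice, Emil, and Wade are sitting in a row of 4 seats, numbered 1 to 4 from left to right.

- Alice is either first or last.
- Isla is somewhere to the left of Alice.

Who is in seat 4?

Alice

With clues 1–2, Emil, Isla, and Wade are ruled out for seat 4.
So seat 4 is Alice.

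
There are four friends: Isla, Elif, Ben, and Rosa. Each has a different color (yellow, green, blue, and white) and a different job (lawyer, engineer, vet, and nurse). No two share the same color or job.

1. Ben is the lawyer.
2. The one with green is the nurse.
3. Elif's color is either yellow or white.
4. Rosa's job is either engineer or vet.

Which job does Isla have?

Clue 1 rules out lawyer for Isla's job.
With clues 1–4, engineer and vet are impossible for Isla's job.
That leaves nurse.

nurse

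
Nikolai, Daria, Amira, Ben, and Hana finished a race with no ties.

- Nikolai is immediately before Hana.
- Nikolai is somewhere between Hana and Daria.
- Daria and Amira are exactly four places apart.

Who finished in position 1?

With clue 1, Hana is ruled out for place 1.
With clues 1–2, Nikolai is ruled out for place 1.
With clues 1–3, Amira and Ben are ruled out for place 1.
So place 1 is Daria.

Daria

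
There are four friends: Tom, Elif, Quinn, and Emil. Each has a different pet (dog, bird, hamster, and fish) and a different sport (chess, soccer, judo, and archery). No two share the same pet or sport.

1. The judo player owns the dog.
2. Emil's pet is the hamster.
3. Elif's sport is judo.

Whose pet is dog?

Elif

With clues 1–2, Emil is impossible for the one with pet dog.
With clues 1–3, Quinn and Tom are impossible for the one with pet dog.
That leaves Elif.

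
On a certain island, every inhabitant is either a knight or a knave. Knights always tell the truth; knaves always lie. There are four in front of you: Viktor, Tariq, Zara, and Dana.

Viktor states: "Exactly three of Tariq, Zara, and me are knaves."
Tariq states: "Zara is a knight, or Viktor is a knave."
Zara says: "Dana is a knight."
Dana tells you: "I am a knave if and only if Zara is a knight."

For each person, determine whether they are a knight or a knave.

Viktor: knave, Tariq: knight, Zara: knave, Dana: knave

Consider Viktor. Suppose Viktor is a knight.
Then Viktor's own statement would have to be true, but it can't be — contradiction.
So Viktor is a knave.
With that fixed, Tariq's statement is true, so Tariq is a knight.
Consider Zara. Suppose Zara is a knight.
Then whichever role Dana has, Dana's statement has the wrong truth value — contradiction.
So Zara is a knave.
Consider Dana. Suppose Dana is a knight.
Then Zara's statement comes out true, contradicting Zara being a knave.
So Dana is a knave.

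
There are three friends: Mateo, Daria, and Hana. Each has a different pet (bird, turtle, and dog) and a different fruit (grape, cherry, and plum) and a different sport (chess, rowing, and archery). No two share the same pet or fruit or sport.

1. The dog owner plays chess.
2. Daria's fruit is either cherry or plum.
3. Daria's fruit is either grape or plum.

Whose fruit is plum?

With clues 1–3, Hana and Mateo are impossible for the one with fruit plum.
That leaves Daria.

Daria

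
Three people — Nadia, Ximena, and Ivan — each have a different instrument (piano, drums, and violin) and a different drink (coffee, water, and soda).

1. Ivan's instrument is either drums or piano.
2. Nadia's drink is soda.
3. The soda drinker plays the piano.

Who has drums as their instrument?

Ivan

With clues 1–3, Nadia and Ximena are impossible for the one with instrument drums.
That leaves Ivan.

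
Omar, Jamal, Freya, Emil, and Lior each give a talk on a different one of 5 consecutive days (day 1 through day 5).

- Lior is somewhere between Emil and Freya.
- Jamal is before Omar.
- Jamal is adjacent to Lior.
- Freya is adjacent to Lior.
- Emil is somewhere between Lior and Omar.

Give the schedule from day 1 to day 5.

Freya, Lior, Jamal, Emil, Omar

From clue 1: Lior is in {2,3,4}.
From clues 1–3: Omar is in {4,5}.
From clues 1–5: Freya → day 1, Lior → day 2, Jamal → day 3, Emil → day 4, Omar → day 5.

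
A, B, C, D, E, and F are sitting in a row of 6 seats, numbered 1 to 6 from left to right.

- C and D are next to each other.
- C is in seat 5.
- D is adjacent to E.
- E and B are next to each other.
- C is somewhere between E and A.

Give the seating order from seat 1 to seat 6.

F, B, E, D, C, A

From clues 1–2: C → seat 5.
From clues 1–3: E → seat 3, D → seat 4.
From clues 1–4: B → seat 2.
From clues 1–5: F → seat 1, A → seat 6.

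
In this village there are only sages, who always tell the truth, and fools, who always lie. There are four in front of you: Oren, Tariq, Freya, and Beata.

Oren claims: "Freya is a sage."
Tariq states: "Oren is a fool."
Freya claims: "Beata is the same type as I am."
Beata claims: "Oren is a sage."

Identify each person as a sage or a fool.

Oren: sage, Tariq: fool, Freya: sage, Beata: sage

Consider Oren. Suppose Oren is a fool.
Then no assignment of the remaining roles makes every statement match its speaker's type — contradiction.
So Oren is a sage.
With that fixed, Tariq's statement is false, so Tariq is a fool.
With that fixed, Beata's statement is true, so Beata is a sage.
Consider Freya. Suppose Freya is a fool.
Then Oren's statement comes out false, contradicting Oren being a sage.
So Freya is a sage.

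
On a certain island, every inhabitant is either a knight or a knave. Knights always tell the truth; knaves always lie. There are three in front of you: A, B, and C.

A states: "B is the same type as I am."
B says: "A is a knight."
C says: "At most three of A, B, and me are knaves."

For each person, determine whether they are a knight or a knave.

A: knight, B: knight, C: knight

Regardless of anyone's role, C's statement is true, so C is a knight.
Consider A. Suppose A is a knave.
Then no assignment of the remaining roles makes every statement match its speaker's type — contradiction.
So A is a knight.
With that fixed, B's statement is true, so B is a knight.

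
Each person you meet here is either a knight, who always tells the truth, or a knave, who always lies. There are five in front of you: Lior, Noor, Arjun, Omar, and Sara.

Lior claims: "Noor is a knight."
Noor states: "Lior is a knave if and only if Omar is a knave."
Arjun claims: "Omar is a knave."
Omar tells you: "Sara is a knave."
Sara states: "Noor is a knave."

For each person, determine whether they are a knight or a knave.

Consider Lior. Suppose Lior is a knave.
Then no assignment of the remaining roles makes every statement match its speaker's type — contradiction.
So Lior is a knight.
Consider Noor. Suppose Noor is a knave.
Then Lior's statement comes out false, contradicting Lior being a knight.
So Noor is a knight.
With that fixed, Sara's statement is false, so Sara is a knave.
With that fixed, Omar's statement is true, so Omar is a knight.
With that fixed, Arjun's statement is false, so Arjun is a knave.

Lior: knight, Noor: knight, Arjun: knave, Omar: knight, Sara: knave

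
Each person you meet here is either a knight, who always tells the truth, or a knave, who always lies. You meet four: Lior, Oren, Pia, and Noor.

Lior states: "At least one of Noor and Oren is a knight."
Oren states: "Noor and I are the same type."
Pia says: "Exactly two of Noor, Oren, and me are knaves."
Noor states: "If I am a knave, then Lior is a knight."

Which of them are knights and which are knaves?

Consider Lior. Suppose Lior is a knave.
Then no assignment of the remaining roles makes every statement match its speaker's type — contradiction.
So Lior is a knight.
With that fixed, Noor's statement is true, so Noor is a knight.
Consider Oren. Suppose Oren is a knave.
Then whichever role Pia has, Pia's statement has the wrong truth value — contradiction.
So Oren is a knight.
With that fixed, Pia's statement is false, so Pia is a knave.

Lior: knight, Oren: knight, Pia: knave, Noor: knight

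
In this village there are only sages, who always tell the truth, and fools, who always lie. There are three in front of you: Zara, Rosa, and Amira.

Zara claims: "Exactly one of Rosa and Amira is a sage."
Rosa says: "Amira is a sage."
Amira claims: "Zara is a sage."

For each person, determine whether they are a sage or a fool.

Consider Zara. Suppose Zara is a sage.
Then no assignment of the remaining roles makes every statement match its speaker's type — contradiction.
So Zara is a fool.
With that fixed, Amira's statement is false, so Amira is a fool.
With that fixed, Rosa's statement is false, so Rosa is a fool.

Zara: fool, Rosa: fool, Amira: fool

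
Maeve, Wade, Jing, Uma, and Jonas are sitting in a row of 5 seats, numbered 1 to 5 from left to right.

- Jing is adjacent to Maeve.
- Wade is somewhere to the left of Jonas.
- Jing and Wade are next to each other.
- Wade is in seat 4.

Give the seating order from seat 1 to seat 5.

Uma, Maeve, Jing, Wade, Jonas

From clues 1–2: Wade is in {1,2,3,4}.
From clues 1–3: Jing is in {2,3}.
From clues 1–4: Uma → seat 1, Maeve → seat 2, Jing → seat 3, Wade → seat 4, Jonas → seat 5.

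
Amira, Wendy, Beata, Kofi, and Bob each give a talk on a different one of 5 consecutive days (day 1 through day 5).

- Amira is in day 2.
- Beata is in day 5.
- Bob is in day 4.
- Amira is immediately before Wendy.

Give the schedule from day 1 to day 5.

From clue 1: Amira → day 2.
From clues 1–2: Beata → day 5.
From clues 1–3: Bob → day 4.
From clues 1–4: Kofi → day 1, Wendy → day 3.

Kofi, Amira, Wendy, Bob, Beata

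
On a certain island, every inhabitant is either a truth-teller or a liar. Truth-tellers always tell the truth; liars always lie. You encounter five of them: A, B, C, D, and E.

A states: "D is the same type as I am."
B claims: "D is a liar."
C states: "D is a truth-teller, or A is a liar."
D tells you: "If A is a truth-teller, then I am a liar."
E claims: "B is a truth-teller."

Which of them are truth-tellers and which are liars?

Consider A. Suppose A is a truth-teller.
Then whichever role D has, D's statement has the wrong truth value — contradiction.
So A is a liar.
With that fixed, C's statement is true, so C is a truth-teller.
With that fixed, D's statement is true, so D is a truth-teller.
With that fixed, B's statement is false, so B is a liar.
With that fixed, E's statement is false, so E is a liar.

A: liar, B: liar, C: truth-teller, D: truth-teller, E: liar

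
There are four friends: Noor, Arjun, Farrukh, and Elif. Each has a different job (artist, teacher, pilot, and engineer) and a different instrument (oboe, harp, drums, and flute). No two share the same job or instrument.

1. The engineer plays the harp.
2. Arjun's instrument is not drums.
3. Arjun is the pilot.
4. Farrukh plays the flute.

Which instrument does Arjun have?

oboe

With clues 1–2, drums is impossible for Arjun's instrument.
With clues 1–3, harp is impossible for Arjun's instrument.
With clues 1–4, flute is impossible for Arjun's instrument.
That leaves oboe.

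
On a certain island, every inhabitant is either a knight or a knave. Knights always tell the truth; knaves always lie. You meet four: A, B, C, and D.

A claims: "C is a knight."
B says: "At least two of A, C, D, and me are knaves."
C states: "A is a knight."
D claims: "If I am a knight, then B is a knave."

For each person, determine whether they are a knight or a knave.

A: knight, B: knave, C: knight, D: knight

Consider A. Suppose A is a knave.
Then no assignment of the remaining roles makes every statement match its speaker's type — contradiction.
So A is a knight.
With that fixed, C's statement is true, so C is a knight.
Consider B. Suppose B is a knight.
Then B's own statement would have to be true, but it can't be — contradiction.
So B is a knave.
With that fixed, D's statement is true, so D is a knight.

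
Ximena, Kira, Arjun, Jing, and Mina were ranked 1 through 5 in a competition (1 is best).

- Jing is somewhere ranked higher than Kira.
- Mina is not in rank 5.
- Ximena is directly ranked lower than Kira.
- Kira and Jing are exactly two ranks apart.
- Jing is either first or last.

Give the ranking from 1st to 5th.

From clue 1: Kira is in {2,3,4,5}.
From clues 1–3: Ximena is in {3,4,5}.
From clues 1–4: Ximena is in {4,5}.
From clues 1–5: Jing → rank 1, Mina → rank 2, Kira → rank 3, Ximena → rank 4, Arjun → rank 5.

Jing, Mina, Kira, Ximena, Arjun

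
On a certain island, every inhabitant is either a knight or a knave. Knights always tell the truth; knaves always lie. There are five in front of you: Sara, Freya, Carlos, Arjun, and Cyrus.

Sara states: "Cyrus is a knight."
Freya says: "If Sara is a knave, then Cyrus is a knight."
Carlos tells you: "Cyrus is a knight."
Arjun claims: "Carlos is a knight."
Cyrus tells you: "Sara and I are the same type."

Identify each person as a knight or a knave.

Consider Sara. Suppose Sara is a knave.
Then whichever role Cyrus has, Cyrus's statement has the wrong truth value — contradiction.
So Sara is a knight.
With that fixed, Freya's statement is true, so Freya is a knight.
Consider Carlos. Suppose Carlos is a knave.
Then no assignment of the remaining roles makes every statement match its speaker's type — contradiction.
So Carlos is a knight.
With that fixed, Arjun's statement is true, so Arjun is a knight.
Consider Cyrus. Suppose Cyrus is a knave.
Then Sara's statement comes out false, contradicting Sara being a knight.
So Cyrus is a knight.

Sara: knight, Freya: knight, Carlos: knight, Arjun: knight, Cyrus: knight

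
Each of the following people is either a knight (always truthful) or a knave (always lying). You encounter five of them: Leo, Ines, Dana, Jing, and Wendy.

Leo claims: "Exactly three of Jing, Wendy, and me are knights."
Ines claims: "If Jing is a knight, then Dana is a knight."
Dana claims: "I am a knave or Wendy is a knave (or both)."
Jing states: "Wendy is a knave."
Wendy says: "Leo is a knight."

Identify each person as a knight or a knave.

Consider Leo. Suppose Leo is a knight.
Then no assignment of the remaining roles makes every statement match its speaker's type — contradiction.
So Leo is a knave.
With that fixed, Wendy's statement is false, so Wendy is a knave.
With that fixed, Dana's statement is true, so Dana is a knight.
With that fixed, Jing's statement is true, so Jing is a knight.
With that fixed, Ines's statement is true, so Ines is a knight.

Leo: knave, Ines: knight, Dana: knight, Jing: knight, Wendy: knave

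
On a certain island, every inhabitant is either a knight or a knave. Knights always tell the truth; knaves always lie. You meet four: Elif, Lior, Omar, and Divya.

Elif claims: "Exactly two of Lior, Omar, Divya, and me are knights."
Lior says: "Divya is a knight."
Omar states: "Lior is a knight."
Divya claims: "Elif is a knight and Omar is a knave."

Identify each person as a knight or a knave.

Elif: knave, Lior: knave, Omar: knave, Divya: knave

Consider Elif. Suppose Elif is a knight.
Then no assignment of the remaining roles makes every statement match its speaker's type — contradiction.
So Elif is a knave.
With that fixed, Divya's statement is false, so Divya is a knave.
With that fixed, Lior's statement is false, so Lior is a knave.
With that fixed, Omar's statement is false, so Omar is a knave.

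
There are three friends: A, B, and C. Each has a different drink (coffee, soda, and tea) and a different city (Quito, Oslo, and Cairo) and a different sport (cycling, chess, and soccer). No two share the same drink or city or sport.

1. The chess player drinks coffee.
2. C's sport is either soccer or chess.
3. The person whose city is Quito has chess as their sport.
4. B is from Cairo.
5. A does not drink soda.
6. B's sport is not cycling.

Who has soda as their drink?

With clues 1–5, A is impossible for the one with drink soda.
With clues 1–6, C is impossible for the one with drink soda.
That leaves B.

B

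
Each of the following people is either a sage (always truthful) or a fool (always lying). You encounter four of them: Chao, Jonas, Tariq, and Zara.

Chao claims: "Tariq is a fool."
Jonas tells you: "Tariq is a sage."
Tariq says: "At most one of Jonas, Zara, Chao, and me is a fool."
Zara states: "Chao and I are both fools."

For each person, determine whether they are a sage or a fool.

Chao: sage, Jonas: fool, Tariq: fool, Zara: fool

Consider Chao. Suppose Chao is a fool.
Then whichever role Zara has, Zara's statement has the wrong truth value — contradiction.
So Chao is a sage.
With that fixed, Zara's statement is false, so Zara is a fool.
Consider Jonas. Suppose Jonas is a sage.
Then no assignment of the remaining roles makes every statement match its speaker's type — contradiction.
So Jonas is a fool.
With that fixed, Tariq's statement is false, so Tariq is a fool.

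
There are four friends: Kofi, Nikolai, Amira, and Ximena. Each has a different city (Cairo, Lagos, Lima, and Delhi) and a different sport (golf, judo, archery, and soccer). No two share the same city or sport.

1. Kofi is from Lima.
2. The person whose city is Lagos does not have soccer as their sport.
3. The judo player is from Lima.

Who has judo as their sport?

Kofi

With clues 1–3, Amira, Nikolai, and Ximena are impossible for the one with sport judo.
That leaves Kofi.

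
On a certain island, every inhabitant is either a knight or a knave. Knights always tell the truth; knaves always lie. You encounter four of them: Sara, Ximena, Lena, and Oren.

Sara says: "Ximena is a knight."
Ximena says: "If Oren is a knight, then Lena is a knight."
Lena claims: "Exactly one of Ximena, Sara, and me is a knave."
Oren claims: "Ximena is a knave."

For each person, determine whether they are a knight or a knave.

Consider Sara. Suppose Sara is a knight.
Then no assignment of the remaining roles makes every statement match its speaker's type — contradiction.
So Sara is a knave.
Consider Ximena. Suppose Ximena is a knight.
Then Sara's statement comes out true, contradicting Sara being a knave.
So Ximena is a knave.
With that fixed, Lena's statement is false, so Lena is a knave.
With that fixed, Oren's statement is true, so Oren is a knight.

Sara: knave, Ximena: knave, Lena: knave, Oren: knight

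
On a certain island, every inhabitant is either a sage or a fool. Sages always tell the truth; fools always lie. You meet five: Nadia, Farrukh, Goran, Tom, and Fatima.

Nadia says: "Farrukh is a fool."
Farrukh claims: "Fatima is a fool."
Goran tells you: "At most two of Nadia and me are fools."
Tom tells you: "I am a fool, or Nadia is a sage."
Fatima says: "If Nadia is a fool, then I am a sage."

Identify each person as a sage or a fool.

Regardless of anyone's role, Goran's statement is true, so Goran is a sage.
Consider Nadia. Suppose Nadia is a fool.
Then whichever role Tom has, Tom's statement has the wrong truth value — contradiction.
So Nadia is a sage.
With that fixed, Tom's statement is true, so Tom is a sage.
With that fixed, Fatima's statement is true, so Fatima is a sage.
With that fixed, Farrukh's statement is false, so Farrukh is a fool.

Nadia: sage, Farrukh: fool, Goran: sage, Tom: sage, Fatima: sage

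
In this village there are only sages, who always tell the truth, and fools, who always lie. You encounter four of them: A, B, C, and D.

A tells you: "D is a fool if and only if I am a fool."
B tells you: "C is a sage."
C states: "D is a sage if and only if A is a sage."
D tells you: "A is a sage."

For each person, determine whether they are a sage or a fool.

A: sage, B: sage, C: sage, D: sage

Consider A. Suppose A is a fool.
Then no assignment of the remaining roles makes every statement match its speaker's type — contradiction.
So A is a sage.
With that fixed, D's statement is true, so D is a sage.
With that fixed, C's statement is true, so C is a sage.
With that fixed, B's statement is true, so B is a sage.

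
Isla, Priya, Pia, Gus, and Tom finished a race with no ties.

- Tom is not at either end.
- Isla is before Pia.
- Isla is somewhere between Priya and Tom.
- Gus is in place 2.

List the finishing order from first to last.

From clue 1: Tom is in {2,3,4}.
From clues 1–3: Isla is in {2,3}.
From clues 1–4: Priya → place 1, Gus → place 2, Isla → place 3, Tom → place 4, Pia → place 5.

Priya, Gus, Isla, Tom, Pia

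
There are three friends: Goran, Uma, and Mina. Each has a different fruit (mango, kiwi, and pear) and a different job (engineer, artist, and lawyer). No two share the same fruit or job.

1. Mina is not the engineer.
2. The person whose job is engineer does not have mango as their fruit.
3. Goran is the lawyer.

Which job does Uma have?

engineer

With clues 1–3, artist and lawyer are impossible for Uma's job.
That leaves engineer.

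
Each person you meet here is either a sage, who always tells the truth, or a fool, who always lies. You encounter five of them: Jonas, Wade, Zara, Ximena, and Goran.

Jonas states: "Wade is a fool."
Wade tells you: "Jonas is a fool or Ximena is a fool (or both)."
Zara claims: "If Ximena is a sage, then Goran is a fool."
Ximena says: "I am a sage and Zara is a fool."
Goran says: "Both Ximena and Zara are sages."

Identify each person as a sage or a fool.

Jonas: fool, Wade: sage, Zara: sage, Ximena: fool, Goran: fool

Consider Jonas. Suppose Jonas is a sage.
Then no assignment of the remaining roles makes every statement match its speaker's type — contradiction.
So Jonas is a fool.
With that fixed, Wade's statement is true, so Wade is a sage.
Consider Zara. Suppose Zara is a fool.
Then no assignment of the remaining roles makes every statement match its speaker's type — contradiction.
So Zara is a sage.
With that fixed, Ximena's statement is false, so Ximena is a fool.
With that fixed, Goran's statement is false, so Goran is a fool.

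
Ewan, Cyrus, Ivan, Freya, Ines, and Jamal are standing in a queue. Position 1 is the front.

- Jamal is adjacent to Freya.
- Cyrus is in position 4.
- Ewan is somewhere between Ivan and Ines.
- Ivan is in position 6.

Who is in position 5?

Ewan

With clues 1–2, Cyrus is ruled out for position 5.
With clues 1–3, Ines and Ivan are ruled out for position 5.
With clues 1–4, Freya and Jamal are ruled out for position 5.
So position 5 is Ewan.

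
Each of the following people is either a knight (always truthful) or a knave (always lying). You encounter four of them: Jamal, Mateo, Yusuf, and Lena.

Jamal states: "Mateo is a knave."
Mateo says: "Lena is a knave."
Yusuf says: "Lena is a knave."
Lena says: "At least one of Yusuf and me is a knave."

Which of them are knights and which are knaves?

Consider Jamal. Suppose Jamal is a knave.
Then no assignment of the remaining roles makes every statement match its speaker's type — contradiction.
So Jamal is a knight.
Consider Mateo. Suppose Mateo is a knight.
Then Jamal's statement comes out false, contradicting Jamal being a knight.
So Mateo is a knave.
Consider Yusuf. Suppose Yusuf is a knight.
Then whichever role Lena has, Lena's statement has the wrong truth value — contradiction.
So Yusuf is a knave.
With that fixed, Lena's statement is true, so Lena is a knight.

Jamal: knight, Mateo: knave, Yusuf: knave, Lena: knight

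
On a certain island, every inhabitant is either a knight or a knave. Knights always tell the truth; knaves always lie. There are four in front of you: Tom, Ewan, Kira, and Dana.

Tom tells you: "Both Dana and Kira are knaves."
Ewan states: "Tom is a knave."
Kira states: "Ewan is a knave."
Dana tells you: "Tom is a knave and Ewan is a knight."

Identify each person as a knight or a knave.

Tom: knave, Ewan: knight, Kira: knave, Dana: knight

Consider Tom. Suppose Tom is a knight.
Then no assignment of the remaining roles makes every statement match its speaker's type — contradiction.
So Tom is a knave.
With that fixed, Ewan's statement is true, so Ewan is a knight.
With that fixed, Kira's statement is false, so Kira is a knave.
With that fixed, Dana's statement is true, so Dana is a knight.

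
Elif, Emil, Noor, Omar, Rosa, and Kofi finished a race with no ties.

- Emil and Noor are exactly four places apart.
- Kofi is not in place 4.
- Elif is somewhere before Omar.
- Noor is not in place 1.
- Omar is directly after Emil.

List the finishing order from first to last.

From clue 1: Emil is in {1,2,5,6}.
From clues 1–3: Elif is in {1,2,3,4}.
From clues 1–4: Emil is in {1,2,6}.
From clues 1–5: Elif → place 1, Emil → place 2, Omar → place 3, Rosa → place 4, Kofi → place 5, Noor → place 6.

Elif, Emil, Omar, Rosa, Kofi, Noor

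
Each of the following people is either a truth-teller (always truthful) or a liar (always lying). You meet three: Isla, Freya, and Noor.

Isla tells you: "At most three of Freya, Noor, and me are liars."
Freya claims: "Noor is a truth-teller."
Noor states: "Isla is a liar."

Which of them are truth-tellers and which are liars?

Isla: truth-teller, Freya: liar, Noor: liar

Regardless of anyone's role, Isla's statement is true, so Isla is a truth-teller.
With that fixed, Noor's statement is false, so Noor is a liar.
With that fixed, Freya's statement is false, so Freya is a liar.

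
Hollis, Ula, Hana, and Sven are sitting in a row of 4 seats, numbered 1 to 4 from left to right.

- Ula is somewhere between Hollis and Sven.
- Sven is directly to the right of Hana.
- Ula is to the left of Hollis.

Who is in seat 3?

With clues 1–2, Hollis and Sven are ruled out for seat 3.
With clues 1–3, Hana is ruled out for seat 3.
So seat 3 is Ula.

Ula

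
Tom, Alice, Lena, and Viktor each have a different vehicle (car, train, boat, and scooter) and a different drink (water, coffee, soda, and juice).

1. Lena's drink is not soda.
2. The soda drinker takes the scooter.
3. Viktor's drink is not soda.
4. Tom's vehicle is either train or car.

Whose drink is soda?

Alice

Clue 1 rules out Lena for the one with drink soda.
With clues 1–3, Viktor is impossible for the one with drink soda.
With clues 1–4, Tom is impossible for the one with drink soda.
That leaves Alice.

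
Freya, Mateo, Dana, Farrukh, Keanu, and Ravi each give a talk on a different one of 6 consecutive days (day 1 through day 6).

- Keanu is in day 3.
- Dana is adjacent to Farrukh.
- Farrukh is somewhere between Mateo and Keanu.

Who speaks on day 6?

Mateo

With clue 1, Keanu is ruled out for day 6.
With clues 1–3, Dana, Farrukh, Freya, and Ravi are ruled out for day 6.
So day 6 is Mateo.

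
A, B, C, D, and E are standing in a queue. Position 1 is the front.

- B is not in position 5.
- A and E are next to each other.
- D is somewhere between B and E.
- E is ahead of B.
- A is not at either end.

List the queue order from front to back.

From clue 1: B is in {1,2,3,4}.
From clues 1–3: D is in {2,3}.
From clues 1–4: D → position 3, B → position 4, C → position 5.
From clues 1–5: E → position 1, A → position 2.

E, A, D, B, C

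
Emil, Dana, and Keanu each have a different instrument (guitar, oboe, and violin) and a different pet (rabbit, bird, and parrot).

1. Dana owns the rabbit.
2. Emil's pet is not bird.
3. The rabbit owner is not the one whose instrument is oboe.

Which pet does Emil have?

Clue 1 rules out rabbit for Emil's pet.
With clues 1–2, bird is impossible for Emil's pet.
That leaves parrot.

parrot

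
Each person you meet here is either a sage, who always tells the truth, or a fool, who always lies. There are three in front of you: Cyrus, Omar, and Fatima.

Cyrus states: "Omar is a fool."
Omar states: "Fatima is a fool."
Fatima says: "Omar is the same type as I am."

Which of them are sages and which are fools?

Cyrus: fool, Omar: sage, Fatima: fool

Consider Cyrus. Suppose Cyrus is a sage.
Then no assignment of the remaining roles makes every statement match its speaker's type — contradiction.
So Cyrus is a fool.
Consider Omar. Suppose Omar is a fool.
Then Cyrus's statement comes out true, contradicting Cyrus being a fool.
So Omar is a sage.
Consider Fatima. Suppose Fatima is a sage.
Then Omar's statement comes out false, contradicting Omar being a sage.
So Fatima is a fool.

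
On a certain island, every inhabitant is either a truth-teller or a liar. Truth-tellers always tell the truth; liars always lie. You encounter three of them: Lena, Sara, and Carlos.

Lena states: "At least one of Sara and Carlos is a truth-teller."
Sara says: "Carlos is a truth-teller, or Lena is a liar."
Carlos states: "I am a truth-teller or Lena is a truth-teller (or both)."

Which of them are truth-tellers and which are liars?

Consider Lena. Suppose Lena is a liar.
Then no assignment of the remaining roles makes every statement match its speaker's type — contradiction.
So Lena is a truth-teller.
With that fixed, Carlos's statement is true, so Carlos is a truth-teller.
With that fixed, Sara's statement is true, so Sara is a truth-teller.

Lena: truth-teller, Sara: truth-teller, Carlos: truth-teller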